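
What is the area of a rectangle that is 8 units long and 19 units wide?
Area = length * width
Area = 8 * 19
Area = 152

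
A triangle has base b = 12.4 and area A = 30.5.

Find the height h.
A = ½bh  →  h = 2A/b
h = 2·30.5/12.4 = 4.919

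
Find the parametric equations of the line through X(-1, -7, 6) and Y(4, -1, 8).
Direction vector d = Y - X = (5, 6, 2)
x = -1 + 5t, y = -7 + 6t, z = 6 + 2t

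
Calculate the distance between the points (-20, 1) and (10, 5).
Using the distance formula: d = sqrt((x₂-x₁)² + (y₂-y₁)²)
dx = 10 - (-20) = 30
dy = 5 - 1 = 4
d = sqrt(30² + 4²) = sqrt(900 + 16) = sqrt(916) = 30.27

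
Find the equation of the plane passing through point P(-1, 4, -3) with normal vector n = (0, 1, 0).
d = n·P = (0)(-1) + (1)(4) + (0)(-3) = 4
Plane: y = 4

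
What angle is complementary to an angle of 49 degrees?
Complementary angles sum to 90 degrees.
Other angle = 90 - 49
Other angle = 41 degrees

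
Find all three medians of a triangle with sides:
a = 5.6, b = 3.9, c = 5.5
Using m_x = ½√(2y² + 2z² - x²):
m_a = ½√(2·3.9² + 2·5.5² - 5.6²) = ½√59.56 = 3.859
m_b = ½√(2·5.6² + 2·5.5² - 3.9²) = ½√108.01 = 5.196
m_c = ½√(2·5.6² + 2·3.9² - 5.5²) = ½√62.89 = 3.965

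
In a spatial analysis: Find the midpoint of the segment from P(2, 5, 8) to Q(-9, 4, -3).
Midpoint = ((2-9)/2, (5+4)/2, (8-3)/2) = (-3.5, 4.5, 2.5)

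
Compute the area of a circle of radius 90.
Area = pi * r²
Area = pi * 90²
Area = pi * 8100
Area = 25446.90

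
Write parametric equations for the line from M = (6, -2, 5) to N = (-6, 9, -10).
Direction vector d = N - M = (-12, 11, -15)
x = 6 - 12t, y = -2 + 11t, z = 5 - 15t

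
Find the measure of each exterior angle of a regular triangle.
Exterior angle of a regular n-gon = 360/n
Exterior angle = 360/3
Exterior angle = 120 degrees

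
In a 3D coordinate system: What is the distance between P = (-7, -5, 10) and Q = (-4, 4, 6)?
d = √[(3)² + (9)² + (-4)²] = √106 = 10.3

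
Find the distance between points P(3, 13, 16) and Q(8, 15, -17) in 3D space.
d = √[(5)² + (2)² + (-33)²] = √1118 = 33.44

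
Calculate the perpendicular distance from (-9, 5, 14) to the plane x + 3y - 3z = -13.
d = |1(-9) + 3(5) + (-3)(14) - (-13)| / √(1² + 3² + (-3)²) = 23/√19 = 5.277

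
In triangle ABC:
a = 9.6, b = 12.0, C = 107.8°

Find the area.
Using A = ½ab·sin(C):
A = ½·9.6·12.0·sin(107.8°) = ½·115.2·0.952129 = 54.84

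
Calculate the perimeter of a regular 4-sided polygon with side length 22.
Perimeter = number of sides * side length
Perimeter = 4 * 22
Perimeter = 88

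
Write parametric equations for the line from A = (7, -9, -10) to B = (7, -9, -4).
Direction vector d = B - A = (0, 0, 6)
x = 7, y = -9, z = -10 + 6t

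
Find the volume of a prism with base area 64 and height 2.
Volume = base area * height
Volume = 64 * 2
Volume = 128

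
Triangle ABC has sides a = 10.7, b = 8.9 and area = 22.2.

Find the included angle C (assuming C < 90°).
Area = ½ab·sin(C)  →  sin(C) = 2·Area/(ab)
sin(C) = 2·22.2/(10.7·8.9) = 0.466240
C = arcsin(0.466240) = 27.79°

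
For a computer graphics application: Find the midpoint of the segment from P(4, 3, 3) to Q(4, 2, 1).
Midpoint = ((4+4)/2, (3+2)/2, (3+1)/2) = (4, 2.5, 2)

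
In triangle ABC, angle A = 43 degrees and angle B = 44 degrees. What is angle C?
Sum of angles in a triangle = 180 degrees
Third angle = 180 - 43 - 44
Third angle = 93 degrees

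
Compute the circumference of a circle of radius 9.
Circumference = 2 * pi * r
Circumference = 2 * pi * 9
Circumference = 56.55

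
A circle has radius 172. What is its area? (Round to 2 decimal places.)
Area = pi * r²
Area = pi * 172²
Area = pi * 29584
Area = 92940.88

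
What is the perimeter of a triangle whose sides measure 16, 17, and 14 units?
Perimeter = sum of all sides
Perimeter = 16 + 17 + 14
Perimeter = 47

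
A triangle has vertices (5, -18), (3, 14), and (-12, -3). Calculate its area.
Using the coordinate formula: Area = (1/2)|x₁(y₂-y₃) + x₂(y₃-y₁) + x₃(y₁-y₂)|
Area = (1/2)|5(14-(-3)) + 3((-3)-(-18)) + (-12)((-18)-14)|
Area = (1/2)|5*17 + 3*15 + (-12)*(-32)|
Area = (1/2)|85 + 45 + 384|
Area = (1/2)*514 = 257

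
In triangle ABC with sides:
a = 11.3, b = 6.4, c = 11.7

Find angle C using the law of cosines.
cos(C) = (a² + b² - c²)/(2ab)
cos(C) = (11.3² + 6.4² - 11.7²)/(2·11.3·6.4) = 31.76/144.64 = 0.219580
C = arccos(0.219580) = 77.32°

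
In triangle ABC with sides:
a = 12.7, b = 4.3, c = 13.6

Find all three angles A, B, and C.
By the law of cosines:
cos(A) = (b² + c² - a²)/(2bc) = 0.360465  →  A = 68.87°
cos(B) = (a² + c² - b²)/(2ac) = 0.948819  →  B = 18.41°
cos(C) = (a² + b² - c²)/(2ab) = -0.047427  →  C = 92.72°
Check: A + B + C = 180.0° ✓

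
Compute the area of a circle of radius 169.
Area = pi * r²
Area = pi * 169²
Area = pi * 28561
Area = 89727.03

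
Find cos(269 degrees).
cos(269 degrees) = -0.0175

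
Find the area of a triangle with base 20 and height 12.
Area = (1/2) * base * height
Area = (1/2) * 20 * 12
Area = 120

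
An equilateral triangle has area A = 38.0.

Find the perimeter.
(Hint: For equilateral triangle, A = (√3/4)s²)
A = (√3/4)s²  →  s² = 4A/√3 = 4·38.0/√3 = 87.7572
s = 9.36788
Perimeter = 3s = 28.1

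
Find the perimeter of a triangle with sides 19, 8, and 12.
Perimeter = sum of all sides
Perimeter = 19 + 8 + 12
Perimeter = 39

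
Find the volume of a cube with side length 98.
Volume = s³
Volume = 98³
Volume = 941192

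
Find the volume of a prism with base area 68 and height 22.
Volume = base area * height
Volume = 68 * 22
Volume = 1496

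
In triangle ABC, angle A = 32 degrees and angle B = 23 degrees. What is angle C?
Sum of angles in a triangle = 180 degrees
Third angle = 180 - 32 - 23
Third angle = 125 degrees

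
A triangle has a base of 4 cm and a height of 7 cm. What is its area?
Area = (1/2) * base * height
Area = (1/2) * 4 * 7
Area = 14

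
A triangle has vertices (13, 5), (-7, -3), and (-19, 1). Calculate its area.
Using the coordinate formula: Area = (1/2)|x₁(y₂-y₃) + x₂(y₃-y₁) + x₃(y₁-y₂)|
Area = (1/2)|13((-3)-1) + (-7)(1-5) + (-19)(5-(-3))|
Area = (1/2)|13*(-4) + (-7)*(-4) + (-19)*8|
Area = (1/2)|(-52) + 28 + (-152)|
Area = (1/2)*176 = 88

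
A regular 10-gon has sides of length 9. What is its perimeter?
Perimeter = number of sides * side length
Perimeter = 10 * 9
Perimeter = 90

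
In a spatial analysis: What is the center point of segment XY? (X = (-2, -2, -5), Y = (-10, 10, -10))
Midpoint = ((-2-10)/2, (-2+10)/2, (-5-10)/2) = (-6, 4, -7.5)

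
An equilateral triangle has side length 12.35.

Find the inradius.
For an equilateral triangle, r = s/(2√3) where s is the side.
r = 12.35/(2√3) = 12.35/3.464102 = 3.565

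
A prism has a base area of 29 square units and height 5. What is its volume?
Volume = base area * height
Volume = 29 * 5
Volume = 145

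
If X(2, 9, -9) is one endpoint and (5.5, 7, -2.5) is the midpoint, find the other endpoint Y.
Y = (2×5.5 - 2, 2×7 - 9, 2×(-2.5) - (-9)) = (9, 5, 4)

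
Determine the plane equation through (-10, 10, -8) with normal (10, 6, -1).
d = n·P = (10)(-10) + (6)(10) + (-1)(-8) = -32
Plane: 10x + 6y - z = -32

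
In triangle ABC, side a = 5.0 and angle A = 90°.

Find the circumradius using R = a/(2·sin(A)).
R = a/(2·sin(A)) = 5.0/(2·sin(90°))
R = 5.0/(2·1.000000) = 5.0/2.000000 = 2.5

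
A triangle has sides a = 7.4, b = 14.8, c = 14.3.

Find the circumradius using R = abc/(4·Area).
s = (a+b+c)/2 = 18.25
Area = √(s(s-a)(s-b)(s-c)) = √(18.25·10.85·3.45·3.95) = 51.9463
R = abc/(4·Area) = (7.4·14.8·14.3)/(4·51.9463) = 1566.136/207.7852 = 7.537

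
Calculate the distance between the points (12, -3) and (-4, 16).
Using the distance formula: d = sqrt((x₂-x₁)² + (y₂-y₁)²)
dx = (-4) - 12 = -16
dy = 16 - (-3) = 19
d = sqrt((-16)² + 19²) = sqrt(256 + 361) = sqrt(617) = 24.84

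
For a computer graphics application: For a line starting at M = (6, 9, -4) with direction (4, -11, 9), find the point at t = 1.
P(1) = (6 + 4(1), 9 + (-11)(1), -4 + 9(1)) = (10, -2, 5)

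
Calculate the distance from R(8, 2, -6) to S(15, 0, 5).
d = √[(7)² + (-2)² + (11)²] = √174 = 13.19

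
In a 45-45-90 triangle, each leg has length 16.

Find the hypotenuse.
Hypotenuse = 16√2 = 22.63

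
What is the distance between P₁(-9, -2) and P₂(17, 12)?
Using the distance formula: d = sqrt((x₂-x₁)² + (y₂-y₁)²)
dx = 17 - (-9) = 26
dy = 12 - (-2) = 14
d = sqrt(26² + 14²) = sqrt(676 + 196) = sqrt(872) = 29.53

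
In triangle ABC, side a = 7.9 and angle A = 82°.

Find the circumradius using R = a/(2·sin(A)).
R = a/(2·sin(A)) = 7.9/(2·sin(82°))
R = 7.9/(2·0.990268) = 7.9/1.980536 = 3.989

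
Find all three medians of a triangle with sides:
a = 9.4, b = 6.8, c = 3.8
Using m_x = ½√(2y² + 2z² - x²):
m_a = ½√(2·6.8² + 2·3.8² - 9.4²) = ½√33 = 2.872
m_b = ½√(2·9.4² + 2·3.8² - 6.8²) = ½√159.36 = 6.312
m_c = ½√(2·9.4² + 2·6.8² - 3.8²) = ½√254.76 = 7.981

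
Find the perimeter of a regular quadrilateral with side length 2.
Perimeter = number of sides * side length
Perimeter = 4 * 2
Perimeter = 8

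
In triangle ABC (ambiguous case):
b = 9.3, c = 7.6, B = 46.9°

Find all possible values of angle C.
sin(C)/c = sin(B)/b  →  sin(C) = c·sin(B)/b = 7.6·sin(46.9°)/9.3 = 0.596692
C₁ = arcsin(0.596692) = 36.63°,  C₂ = 180° - C₁ = 143.37°
Check C₂: A = 180° - 46.9° - 143.37° = -10.27° ≤ 0, rejected
C = 36.63° (one solution)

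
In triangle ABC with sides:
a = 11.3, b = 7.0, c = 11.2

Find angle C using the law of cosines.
cos(C) = (a² + b² - c²)/(2ab)
cos(C) = (11.3² + 7.0² - 11.2²)/(2·11.3·7.0) = 51.25/158.2 = 0.323957
C = arccos(0.323957) = 71.1°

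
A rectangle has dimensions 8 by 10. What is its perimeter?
Perimeter = 2 * (length + width)
Perimeter = 2 * (8 + 10)
Perimeter = 2 * 18
Perimeter = 36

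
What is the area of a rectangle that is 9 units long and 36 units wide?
Area = length * width
Area = 9 * 36
Area = 324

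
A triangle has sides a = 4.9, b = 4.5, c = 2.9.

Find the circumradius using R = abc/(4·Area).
s = (a+b+c)/2 = 6.15
Area = √(s(s-a)(s-b)(s-c)) = √(6.15·1.25·1.65·3.25) = 6.42061
R = abc/(4·Area) = (4.9·4.5·2.9)/(4·6.42061) = 63.945/25.68244 = 2.49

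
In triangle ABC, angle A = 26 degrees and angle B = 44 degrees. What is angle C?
Sum of angles in a triangle = 180 degrees
Third angle = 180 - 26 - 44
Third angle = 110 degrees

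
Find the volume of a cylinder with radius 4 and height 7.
Volume = pi * r² * h
Volume = pi * 4² * 7
Volume = pi * 16 * 7
Volume = pi * 112
Volume = 351.86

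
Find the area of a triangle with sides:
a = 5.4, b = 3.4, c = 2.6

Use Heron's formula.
s = (a+b+c)/2 = (5.4+3.4+2.6)/2 = 5.7
A = √(s(s-a)(s-b)(s-c)) = √(5.7·0.3·2.3·3.1)
A = √12.1923 = 3.492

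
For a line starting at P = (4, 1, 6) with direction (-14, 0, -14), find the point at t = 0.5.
P(0.5) = (4 + (-14)(0.5), 1 + 0(0.5), 6 + (-14)(0.5)) = (-3, 1, -1)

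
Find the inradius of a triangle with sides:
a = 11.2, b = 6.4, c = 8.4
s = (a+b+c)/2 = (11.2+6.4+8.4)/2 = 13
Area = √(s(s-a)(s-b)(s-c)) = √(13·1.8·6.6·4.6) = 26.6538
r = Area/s = 26.6538/13 = 2.05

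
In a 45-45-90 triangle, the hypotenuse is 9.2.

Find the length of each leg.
In a 45-45-90 triangle, hypotenuse = leg·√2  →  leg = hypotenuse/√2
leg = 9.2/√2 = 6.505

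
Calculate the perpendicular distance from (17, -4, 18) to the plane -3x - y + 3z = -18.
d = |(-3)(17) + (-1)(-4) + 3(18) - (-18)| / √((-3)² + (-1)² + 3²) = 25/√19 = 5.735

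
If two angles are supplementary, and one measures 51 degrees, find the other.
Supplementary angles sum to 180 degrees.
Other angle = 180 - 51
Other angle = 129 degrees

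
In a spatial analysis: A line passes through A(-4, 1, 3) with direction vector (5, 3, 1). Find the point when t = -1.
P(-1) = (-4 + 5(-1), 1 + 3(-1), 3 + 1(-1)) = (-9, -2, 2)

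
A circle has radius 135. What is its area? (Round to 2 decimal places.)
Area = pi * r²
Area = pi * 135²
Area = pi * 18225
Area = 57255.53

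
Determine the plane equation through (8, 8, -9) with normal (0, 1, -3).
d = n·P = (0)(8) + (1)(8) + (-3)(-9) = 35
Plane: y - 3z = 35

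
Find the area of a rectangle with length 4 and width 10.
Area = length * width
Area = 4 * 10
Area = 40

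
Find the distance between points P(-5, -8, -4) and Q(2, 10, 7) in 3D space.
d = √[(7)² + (18)² + (11)²] = √494 = 22.23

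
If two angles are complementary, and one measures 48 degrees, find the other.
Complementary angles sum to 90 degrees.
Other angle = 90 - 48
Other angle = 42 degrees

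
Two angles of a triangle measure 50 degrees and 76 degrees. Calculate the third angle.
Sum of angles in a triangle = 180 degrees
Third angle = 180 - 50 - 76
Third angle = 54 degrees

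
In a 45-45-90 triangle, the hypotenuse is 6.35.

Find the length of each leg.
In a 45-45-90 triangle, hypotenuse = leg·√2  →  leg = hypotenuse/√2
leg = 6.35/√2 = 4.49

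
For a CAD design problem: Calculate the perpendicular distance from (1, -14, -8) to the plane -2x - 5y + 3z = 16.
d = |(-2)(1) + (-5)(-14) + 3(-8) - (16)| / √((-2)² + (-5)² + 3²) = 28/√38 = 4.542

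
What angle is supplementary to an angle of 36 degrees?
Supplementary angles sum to 180 degrees.
Other angle = 180 - 36
Other angle = 144 degrees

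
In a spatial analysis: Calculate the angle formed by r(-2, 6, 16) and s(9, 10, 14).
r·s = 266, |r|² = 296, |s|² = 377
cos θ = 266/√111592 ≈ 0.7963
θ ≈ 37.22°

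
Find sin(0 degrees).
sin(0 degrees) = 0
Decimal approximation: 0.0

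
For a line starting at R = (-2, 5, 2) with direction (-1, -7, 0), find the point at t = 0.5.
P(0.5) = (-2 + (-1)(0.5), 5 + (-7)(0.5), 2 + 0(0.5)) = (-2.5, 1.5, 2)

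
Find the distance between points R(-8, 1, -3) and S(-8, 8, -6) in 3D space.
d = √[(0)² + (7)² + (-3)²] = √58 = 7.616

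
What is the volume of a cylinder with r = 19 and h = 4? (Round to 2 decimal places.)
Volume = pi * r² * h
Volume = pi * 19² * 4
Volume = pi * 361 * 4
Volume = pi * 1444
Volume = 4536.46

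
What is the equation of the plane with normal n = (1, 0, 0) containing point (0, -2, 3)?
d = n·P = (1)(0) + (0)(-2) + (0)(3) = 0
Plane: x = 0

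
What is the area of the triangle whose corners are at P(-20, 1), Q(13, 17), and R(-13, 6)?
Using the coordinate formula: Area = (1/2)|x₁(y₂-y₃) + x₂(y₃-y₁) + x₃(y₁-y₂)|
Area = (1/2)|(-20)(17-6) + 13(6-1) + (-13)(1-17)|
Area = (1/2)|(-20)*11 + 13*5 + (-13)*(-16)|
Area = (1/2)|(-220) + 65 + 208|
Area = (1/2)*53 = 26.50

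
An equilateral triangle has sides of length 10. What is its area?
Area = (sqrt(3)/4) * s²
Area = (sqrt(3)/4) * 10²
Area = (sqrt(3)/4) * 100
Area = 43.30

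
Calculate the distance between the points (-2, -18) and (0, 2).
Using the distance formula: d = sqrt((x₂-x₁)² + (y₂-y₁)²)
dx = 0 - (-2) = 2
dy = 2 - (-18) = 20
d = sqrt(2² + 20²) = sqrt(4 + 400) = sqrt(404) = 20.10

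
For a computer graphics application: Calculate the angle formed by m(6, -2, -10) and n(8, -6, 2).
m·n = 40, |m|² = 140, |n|² = 104
cos θ = 40/√14560 ≈ 0.3315
θ ≈ 70.64°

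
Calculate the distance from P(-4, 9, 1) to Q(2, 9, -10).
d = √[(6)² + (0)² + (-11)²] = √157 = 12.53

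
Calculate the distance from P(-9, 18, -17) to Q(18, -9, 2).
d = √[(27)² + (-27)² + (19)²] = √1819 = 42.65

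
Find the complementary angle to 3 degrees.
Complementary angles sum to 90 degrees.
Other angle = 90 - 3
Other angle = 87 degrees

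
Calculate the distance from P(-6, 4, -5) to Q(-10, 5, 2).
d = √[(-4)² + (1)² + (7)²] = √66 = 8.124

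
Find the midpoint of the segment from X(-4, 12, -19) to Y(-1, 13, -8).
Midpoint = ((-4-1)/2, (12+13)/2, (-19-8)/2) = (-2.5, 12.5, -13.5)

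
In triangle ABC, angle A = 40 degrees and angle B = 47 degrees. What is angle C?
Sum of angles in a triangle = 180 degrees
Third angle = 180 - 40 - 47
Third angle = 93 degrees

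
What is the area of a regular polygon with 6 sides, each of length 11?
For a regular 6-gon with side length s = 11:
Apothem a = s / (2*tan(pi/6)) = 11 / (2*tan(pi/6)) ≈ 9.5263
Perimeter P = 6 * 11 = 66
Area = (1/2) * P * a = (1/2) * 66 * 9.5263 = 314.37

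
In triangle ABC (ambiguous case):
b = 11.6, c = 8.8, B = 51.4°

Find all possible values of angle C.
sin(C)/c = sin(B)/b  →  sin(C) = c·sin(B)/b = 8.8·sin(51.4°)/11.6 = 0.592878
C₁ = arcsin(0.592878) = 36.36°,  C₂ = 180° - C₁ = 143.64°
Check C₂: A = 180° - 51.4° - 143.64° = -15.04° ≤ 0, rejected
C = 36.36° (one solution)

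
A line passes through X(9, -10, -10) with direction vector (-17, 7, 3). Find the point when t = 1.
P(1) = (9 + (-17)(1), -10 + 7(1), -10 + 3(1)) = (-8, -3, -7)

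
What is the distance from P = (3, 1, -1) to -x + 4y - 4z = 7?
d = |(-1)(3) + 4(1) + (-4)(-1) - (7)| / √((-1)² + 4² + (-4)²) = 2/√33 = 0.3482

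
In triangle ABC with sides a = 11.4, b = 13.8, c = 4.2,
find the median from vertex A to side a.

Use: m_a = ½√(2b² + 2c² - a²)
m_a = ½√(2·13.8² + 2·4.2² - 11.4²)
m_a = ½√(380.88 + 35.28 - 129.96) = ½√286.2 = 8.459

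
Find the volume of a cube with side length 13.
Volume = s³
Volume = 13³
Volume = 2197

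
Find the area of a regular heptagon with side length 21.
For a regular 7-gon with side length s = 21:
Apothem a = s / (2*tan(pi/7)) = 21 / (2*tan(pi/7)) ≈ 21.8035
Perimeter P = 7 * 21 = 147
Area = (1/2) * P * a = (1/2) * 147 * 21.8035 = 1602.56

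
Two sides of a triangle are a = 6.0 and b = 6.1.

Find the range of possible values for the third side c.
By the triangle inequality: |a - b| < c < a + b
|6.0 - 6.1| < c < 6.0 + 6.1
0.1 < c < 12.1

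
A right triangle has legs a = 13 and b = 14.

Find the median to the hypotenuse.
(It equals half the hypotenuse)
Hypotenuse c = √(13² + 14²) = √365 = 19.105
Median to hypotenuse = c/2 = 9.552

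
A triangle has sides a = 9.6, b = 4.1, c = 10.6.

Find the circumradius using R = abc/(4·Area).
s = (a+b+c)/2 = 12.15
Area = √(s(s-a)(s-b)(s-c)) = √(12.15·2.55·8.05·1.55) = 19.6617
R = abc/(4·Area) = (9.6·4.1·10.6)/(4·19.6617) = 417.216/78.6468 = 5.305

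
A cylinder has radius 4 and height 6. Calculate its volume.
Volume = pi * r² * h
Volume = pi * 4² * 6
Volume = pi * 16 * 6
Volume = pi * 96
Volume = 301.59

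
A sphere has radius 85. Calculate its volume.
Volume = (4/3) * pi * r³
Volume = (4/3) * pi * 85³
Volume = (4/3) * pi * 614125
Volume = 2572440.78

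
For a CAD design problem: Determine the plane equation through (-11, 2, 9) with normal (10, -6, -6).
d = n·P = (10)(-11) + (-6)(2) + (-6)(9) = -176
Plane: 10x - 6y - 6z = -176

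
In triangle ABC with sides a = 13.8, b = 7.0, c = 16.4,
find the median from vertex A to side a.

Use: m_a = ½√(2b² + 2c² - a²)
m_a = ½√(2·7.0² + 2·16.4² - 13.8²)
m_a = ½√(98 + 537.92 - 190.44) = ½√445.48 = 10.55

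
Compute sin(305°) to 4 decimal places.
sin(305 degrees) = -0.8192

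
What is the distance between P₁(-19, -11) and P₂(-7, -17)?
Using the distance formula: d = sqrt((x₂-x₁)² + (y₂-y₁)²)
dx = (-7) - (-19) = 12
dy = (-17) - (-11) = -6
d = sqrt(12² + (-6)²) = sqrt(144 + 36) = sqrt(180) = 13.42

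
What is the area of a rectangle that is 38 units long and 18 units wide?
Area = length * width
Area = 38 * 18
Area = 684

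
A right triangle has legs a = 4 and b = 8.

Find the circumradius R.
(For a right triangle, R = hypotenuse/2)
Hypotenuse c = √(4² + 8²) = √80 = 8.94427
R = c/2 = 4.472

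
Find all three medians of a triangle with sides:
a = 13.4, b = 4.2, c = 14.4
Using m_x = ½√(2y² + 2z² - x²):
m_a = ½√(2·4.2² + 2·14.4² - 13.4²) = ½√270.44 = 8.223
m_b = ½√(2·13.4² + 2·14.4² - 4.2²) = ½√756.2 = 13.75
m_c = ½√(2·13.4² + 2·4.2² - 14.4²) = ½√187.04 = 6.838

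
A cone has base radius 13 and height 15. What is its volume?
Volume = (1/3) * pi * r² * h
Volume = (1/3) * pi * 13² * 15
Volume = (1/3) * pi * 169 * 15
Volume = (1/3) * pi * 2535
Volume = 2654.65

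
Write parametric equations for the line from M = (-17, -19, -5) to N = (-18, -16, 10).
Direction vector d = N - M = (-1, 3, 15)
x = -17 - t, y = -19 + 3t, z = -5 + 15t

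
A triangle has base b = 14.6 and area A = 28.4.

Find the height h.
A = ½bh  →  h = 2A/b
h = 2·28.4/14.6 = 3.89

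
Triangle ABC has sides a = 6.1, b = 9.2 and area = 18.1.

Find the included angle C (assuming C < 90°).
Area = ½ab·sin(C)  →  sin(C) = 2·Area/(ab)
sin(C) = 2·18.1/(6.1·9.2) = 0.645046
C = arcsin(0.645046) = 40.17°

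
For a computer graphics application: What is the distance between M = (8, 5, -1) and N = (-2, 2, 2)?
d = √[(-10)² + (-3)² + (3)²] = √118 = 10.86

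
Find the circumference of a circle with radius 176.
Circumference = 2 * pi * r
Circumference = 2 * pi * 176
Circumference = 1105.84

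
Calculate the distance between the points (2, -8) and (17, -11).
Using the distance formula: d = sqrt((x₂-x₁)² + (y₂-y₁)²)
dx = 17 - 2 = 15
dy = (-11) - (-8) = -3
d = sqrt(15² + (-3)²) = sqrt(225 + 9) = sqrt(234) = 15.30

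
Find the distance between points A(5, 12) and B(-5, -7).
Using the distance formula: d = sqrt((x₂-x₁)² + (y₂-y₁)²)
dx = (-5) - 5 = -10
dy = (-7) - 12 = -19
d = sqrt((-10)² + (-19)²) = sqrt(100 + 361) = sqrt(461) = 21.47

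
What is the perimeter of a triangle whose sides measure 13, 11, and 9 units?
Perimeter = sum of all sides
Perimeter = 13 + 11 + 9
Perimeter = 33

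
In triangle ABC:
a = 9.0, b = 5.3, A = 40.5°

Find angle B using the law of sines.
sin(B)/b = sin(A)/a
sin(B) = b·sin(A)/a = 5.3·sin(40.5°)/9.0 = 0.382453
B = arcsin(0.382453) = 22.49°  (b ≤ a, so B ≤ A and the acute solution is unique)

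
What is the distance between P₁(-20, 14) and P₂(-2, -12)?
Using the distance formula: d = sqrt((x₂-x₁)² + (y₂-y₁)²)
dx = (-2) - (-20) = 18
dy = (-12) - 14 = -26
d = sqrt(18² + (-26)²) = sqrt(324 + 676) = sqrt(1000) = 31.62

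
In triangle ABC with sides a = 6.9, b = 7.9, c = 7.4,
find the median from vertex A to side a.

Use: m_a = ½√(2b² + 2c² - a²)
m_a = ½√(2·7.9² + 2·7.4² - 6.9²)
m_a = ½√(124.82 + 109.52 - 47.61) = ½√186.73 = 6.832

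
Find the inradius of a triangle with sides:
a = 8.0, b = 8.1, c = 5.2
s = (a+b+c)/2 = (8.0+8.1+5.2)/2 = 10.65
Area = √(s(s-a)(s-b)(s-c)) = √(10.65·2.65·2.55·5.45) = 19.8046
r = Area/s = 19.8046/10.65 = 1.86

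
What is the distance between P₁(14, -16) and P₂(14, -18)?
Using the distance formula: d = sqrt((x₂-x₁)² + (y₂-y₁)²)
dx = 14 - 14 = 0
dy = (-18) - (-16) = -2
d = sqrt(0² + (-2)²) = sqrt(0 + 4) = sqrt(4) = 2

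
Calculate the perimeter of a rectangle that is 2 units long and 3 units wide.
Perimeter = 2 * (length + width)
Perimeter = 2 * (2 + 3)
Perimeter = 2 * 5
Perimeter = 10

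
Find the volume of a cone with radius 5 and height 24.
Volume = (1/3) * pi * r² * h
Volume = (1/3) * pi * 5² * 24
Volume = (1/3) * pi * 25 * 24
Volume = (1/3) * pi * 600
Volume = 628.32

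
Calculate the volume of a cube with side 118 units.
Volume = s³
Volume = 118³
Volume = 1643032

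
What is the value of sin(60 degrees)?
sin(60 degrees) = sqrt(3)/2
Decimal approximation: 0.866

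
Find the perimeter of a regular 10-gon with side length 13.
Perimeter = number of sides * side length
Perimeter = 10 * 13
Perimeter = 130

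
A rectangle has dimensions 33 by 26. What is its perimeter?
Perimeter = 2 * (length + width)
Perimeter = 2 * (33 + 26)
Perimeter = 2 * 59
Perimeter = 118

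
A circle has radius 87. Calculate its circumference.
Circumference = 2 * pi * r
Circumference = 2 * pi * 87
Circumference = 546.64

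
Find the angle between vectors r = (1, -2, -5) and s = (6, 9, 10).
r·s = -62, |r|² = 30, |s|² = 217
cos θ = -62/√6510 ≈ -0.7684
θ ≈ 140.2°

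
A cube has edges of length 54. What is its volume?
Volume = s³
Volume = 54³
Volume = 157464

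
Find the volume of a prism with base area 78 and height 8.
Volume = base area * height
Volume = 78 * 8
Volume = 624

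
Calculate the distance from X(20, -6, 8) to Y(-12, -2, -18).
d = √[(-32)² + (4)² + (-26)²] = √1716 = 41.42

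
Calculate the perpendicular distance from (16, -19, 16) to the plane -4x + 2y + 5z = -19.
d = |(-4)(16) + 2(-19) + 5(16) - (-19)| / √((-4)² + 2² + 5²) = 3/√45 = 0.4472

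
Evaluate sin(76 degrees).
sin(76 degrees) = 0.9703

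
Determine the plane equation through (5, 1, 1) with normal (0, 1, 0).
d = n·P = (0)(5) + (1)(1) + (0)(1) = 1
Plane: y = 1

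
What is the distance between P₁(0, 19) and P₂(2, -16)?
Using the distance formula: d = sqrt((x₂-x₁)² + (y₂-y₁)²)
dx = 2 - 0 = 2
dy = (-16) - 19 = -35
d = sqrt(2² + (-35)²) = sqrt(4 + 1225) = sqrt(1229) = 35.06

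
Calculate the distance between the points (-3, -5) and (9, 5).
Using the distance formula: d = sqrt((x₂-x₁)² + (y₂-y₁)²)
dx = 9 - (-3) = 12
dy = 5 - (-5) = 10
d = sqrt(12² + 10²) = sqrt(144 + 100) = sqrt(244) = 15.62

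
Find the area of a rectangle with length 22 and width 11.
Area = length * width
Area = 22 * 11
Area = 242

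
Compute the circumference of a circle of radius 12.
Circumference = 2 * pi * r
Circumference = 2 * pi * 12
Circumference = 75.40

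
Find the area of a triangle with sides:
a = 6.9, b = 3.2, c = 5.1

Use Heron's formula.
s = (a+b+c)/2 = (6.9+3.2+5.1)/2 = 7.6
A = √(s(s-a)(s-b)(s-c)) = √(7.6·0.7·4.4·2.5)
A = √58.52 = 7.65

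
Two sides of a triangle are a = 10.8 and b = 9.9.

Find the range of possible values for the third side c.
By the triangle inequality: |a - b| < c < a + b
|10.8 - 9.9| < c < 10.8 + 9.9
0.9 < c < 20.7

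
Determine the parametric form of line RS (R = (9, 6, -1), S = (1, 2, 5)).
Direction vector d = S - R = (-8, -4, 6)
x = 9 - 8t, y = 6 - 4t, z = -1 + 6t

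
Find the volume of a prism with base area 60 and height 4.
Volume = base area * height
Volume = 60 * 4
Volume = 240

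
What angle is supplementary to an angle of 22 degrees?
Supplementary angles sum to 180 degrees.
Other angle = 180 - 22
Other angle = 158 degrees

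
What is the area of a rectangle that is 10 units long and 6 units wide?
Area = length * width
Area = 10 * 6
Area = 60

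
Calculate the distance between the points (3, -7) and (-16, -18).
Using the distance formula: d = sqrt((x₂-x₁)² + (y₂-y₁)²)
dx = (-16) - 3 = -19
dy = (-18) - (-7) = -11
d = sqrt((-19)² + (-11)²) = sqrt(361 + 121) = sqrt(482) = 21.95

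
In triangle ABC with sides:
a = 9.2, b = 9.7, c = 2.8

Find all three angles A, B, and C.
By the law of cosines:
cos(A) = (b² + c² - a²)/(2bc) = 0.318299  →  A = 71.44°
cos(B) = (a² + c² - b²)/(2ac) = -0.031250  →  B = 91.79°
cos(C) = (a² + b² - c²)/(2ab) = 0.957474  →  C = 16.77°
Check: A + B + C = 180.0° ✓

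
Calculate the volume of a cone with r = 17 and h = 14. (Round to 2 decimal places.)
Volume = (1/3) * pi * r² * h
Volume = (1/3) * pi * 17² * 14
Volume = (1/3) * pi * 289 * 14
Volume = (1/3) * pi * 4046
Volume = 4236.96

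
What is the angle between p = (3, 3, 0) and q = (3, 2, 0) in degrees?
p·q = 15, |p|² = 18, |q|² = 13
cos θ = 15/√234 ≈ 0.9806
θ ≈ 11.31°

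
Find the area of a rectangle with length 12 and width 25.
Area = length * width
Area = 12 * 25
Area = 300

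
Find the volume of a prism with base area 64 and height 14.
Volume = base area * height
Volume = 64 * 14
Volume = 896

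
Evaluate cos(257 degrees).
cos(257 degrees) = -0.225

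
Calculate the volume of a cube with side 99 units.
Volume = s³
Volume = 99³
Volume = 970299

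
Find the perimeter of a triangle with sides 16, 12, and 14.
Perimeter = sum of all sides
Perimeter = 16 + 12 + 14
Perimeter = 42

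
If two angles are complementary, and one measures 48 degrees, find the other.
Complementary angles sum to 90 degrees.
Other angle = 90 - 48
Other angle = 42 degrees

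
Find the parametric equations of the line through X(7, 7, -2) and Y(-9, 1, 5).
Direction vector d = Y - X = (-16, -6, 7)
x = 7 - 16t, y = 7 - 6t, z = -2 + 7t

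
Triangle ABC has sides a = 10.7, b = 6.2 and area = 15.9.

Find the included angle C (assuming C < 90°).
Area = ½ab·sin(C)  →  sin(C) = 2·Area/(ab)
sin(C) = 2·15.9/(10.7·6.2) = 0.479349
C = arcsin(0.479349) = 28.64°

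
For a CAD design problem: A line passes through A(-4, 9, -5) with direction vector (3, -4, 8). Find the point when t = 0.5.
P(0.5) = (-4 + 3(0.5), 9 + (-4)(0.5), -5 + 8(0.5)) = (-2.5, 7, -1)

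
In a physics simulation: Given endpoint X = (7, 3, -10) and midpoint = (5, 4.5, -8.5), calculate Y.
Y = (2×5 - 7, 2×4.5 - 3, 2×(-8.5) - (-10)) = (3, 6, -7)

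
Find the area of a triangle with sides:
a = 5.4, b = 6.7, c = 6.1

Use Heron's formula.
s = (a+b+c)/2 = (5.4+6.7+6.1)/2 = 9.1
A = √(s(s-a)(s-b)(s-c)) = √(9.1·3.7·2.4·3)
A = √242.424 = 15.57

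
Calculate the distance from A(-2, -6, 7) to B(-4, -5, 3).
d = √[(-2)² + (1)² + (-4)²] = √21 = 4.583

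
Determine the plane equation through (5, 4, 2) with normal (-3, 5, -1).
d = n·P = (-3)(5) + (5)(4) + (-1)(2) = 3
Plane: -3x + 5y - z = 3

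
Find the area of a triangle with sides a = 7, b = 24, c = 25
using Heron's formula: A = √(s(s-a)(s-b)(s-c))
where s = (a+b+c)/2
s = (7+24+25)/2 = 28
A = √(28·21·4·3) = √7056 = 84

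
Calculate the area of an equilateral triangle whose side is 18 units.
Area = (sqrt(3)/4) * s²
Area = (sqrt(3)/4) * 18²
Area = (sqrt(3)/4) * 324
Area = 140.30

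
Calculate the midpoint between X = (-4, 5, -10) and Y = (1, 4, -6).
Midpoint = ((-4+1)/2, (5+4)/2, (-10-6)/2) = (-1.5, 4.5, -8)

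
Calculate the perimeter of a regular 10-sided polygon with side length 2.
Perimeter = number of sides * side length
Perimeter = 10 * 2
Perimeter = 20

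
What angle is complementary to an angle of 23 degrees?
Complementary angles sum to 90 degrees.
Other angle = 90 - 23
Other angle = 67 degrees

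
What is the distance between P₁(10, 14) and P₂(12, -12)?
Using the distance formula: d = sqrt((x₂-x₁)² + (y₂-y₁)²)
dx = 12 - 10 = 2
dy = (-12) - 14 = -26
d = sqrt(2² + (-26)²) = sqrt(4 + 676) = sqrt(680) = 26.08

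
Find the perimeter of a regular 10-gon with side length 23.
Perimeter = number of sides * side length
Perimeter = 10 * 23
Perimeter = 230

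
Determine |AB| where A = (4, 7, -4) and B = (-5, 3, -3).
d = √[(-9)² + (-4)² + (1)²] = √98 = 9.899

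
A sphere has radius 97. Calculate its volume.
Volume = (4/3) * pi * r³
Volume = (4/3) * pi * 97³
Volume = (4/3) * pi * 912673
Volume = 3822995.72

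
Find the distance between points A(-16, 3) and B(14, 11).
Using the distance formula: d = sqrt((x₂-x₁)² + (y₂-y₁)²)
dx = 14 - (-16) = 30
dy = 11 - 3 = 8
d = sqrt(30² + 8²) = sqrt(900 + 64) = sqrt(964) = 31.05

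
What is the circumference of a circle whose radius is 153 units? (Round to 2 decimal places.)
Circumference = 2 * pi * r
Circumference = 2 * pi * 153
Circumference = 961.33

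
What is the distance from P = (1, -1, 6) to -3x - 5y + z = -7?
d = |(-3)(1) + (-5)(-1) + 1(6) - (-7)| / √((-3)² + (-5)² + 1²) = 15/√35 = 2.535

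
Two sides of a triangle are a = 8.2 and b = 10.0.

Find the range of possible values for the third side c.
By the triangle inequality: |a - b| < c < a + b
|8.2 - 10.0| < c < 8.2 + 10.0
1.8 < c < 18.2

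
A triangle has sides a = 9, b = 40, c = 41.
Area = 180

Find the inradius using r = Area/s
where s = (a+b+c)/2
s = (9+40+41)/2 = 45
r = Area/s = 180/45 = 4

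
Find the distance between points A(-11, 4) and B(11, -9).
Using the distance formula: d = sqrt((x₂-x₁)² + (y₂-y₁)²)
dx = 11 - (-11) = 22
dy = (-9) - 4 = -13
d = sqrt(22² + (-13)²) = sqrt(484 + 169) = sqrt(653) = 25.55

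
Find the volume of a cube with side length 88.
Volume = s³
Volume = 88³
Volume = 681472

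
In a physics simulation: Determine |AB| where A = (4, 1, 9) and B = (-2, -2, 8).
d = √[(-6)² + (-3)² + (-1)²] = √46 = 6.782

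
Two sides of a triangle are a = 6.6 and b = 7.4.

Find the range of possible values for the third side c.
By the triangle inequality: |a - b| < c < a + b
|6.6 - 7.4| < c < 6.6 + 7.4
0.8 < c < 14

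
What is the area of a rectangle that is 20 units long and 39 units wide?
Area = length * width
Area = 20 * 39
Area = 780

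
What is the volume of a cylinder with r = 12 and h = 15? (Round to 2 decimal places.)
Volume = pi * r² * h
Volume = pi * 12² * 15
Volume = pi * 144 * 15
Volume = pi * 2160
Volume = 6785.84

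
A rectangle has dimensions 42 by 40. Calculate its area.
Area = length * width
Area = 42 * 40
Area = 1680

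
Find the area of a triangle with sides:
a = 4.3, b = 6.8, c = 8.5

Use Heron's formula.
s = (a+b+c)/2 = (4.3+6.8+8.5)/2 = 9.8
A = √(s(s-a)(s-b)(s-c)) = √(9.8·5.5·3·1.3)
A = √210.21 = 14.5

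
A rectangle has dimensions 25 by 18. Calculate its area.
Area = length * width
Area = 25 * 18
Area = 450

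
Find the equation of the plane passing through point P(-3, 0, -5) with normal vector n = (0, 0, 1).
d = n·P = (0)(-3) + (0)(0) + (1)(-5) = -5
Plane: z = -5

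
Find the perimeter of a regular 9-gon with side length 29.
Perimeter = number of sides * side length
Perimeter = 9 * 29
Perimeter = 261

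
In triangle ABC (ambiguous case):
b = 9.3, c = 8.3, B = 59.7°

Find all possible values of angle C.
sin(C)/c = sin(B)/b  →  sin(C) = c·sin(B)/b = 8.3·sin(59.7°)/9.3 = 0.770557
C₁ = arcsin(0.770557) = 50.4°,  C₂ = 180° - C₁ = 129.6°
Check C₂: A = 180° - 59.7° - 129.6° = -9.3° ≤ 0, rejected
C = 50.4° (one solution)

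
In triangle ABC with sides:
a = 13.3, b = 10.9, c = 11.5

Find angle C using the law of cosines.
cos(C) = (a² + b² - c²)/(2ab)
cos(C) = (13.3² + 10.9² - 11.5²)/(2·13.3·10.9) = 163.45/289.94 = 0.563737
C = arccos(0.563737) = 55.69°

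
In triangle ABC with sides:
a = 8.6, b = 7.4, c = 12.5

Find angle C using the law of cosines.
cos(C) = (a² + b² - c²)/(2ab)
cos(C) = (8.6² + 7.4² - 12.5²)/(2·8.6·7.4) = -27.53/127.28 = -0.216295
C = arccos(-0.216295) = 102.5°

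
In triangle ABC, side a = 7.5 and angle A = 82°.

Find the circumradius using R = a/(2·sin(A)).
R = a/(2·sin(A)) = 7.5/(2·sin(82°))
R = 7.5/(2·0.990268) = 7.5/1.980536 = 3.787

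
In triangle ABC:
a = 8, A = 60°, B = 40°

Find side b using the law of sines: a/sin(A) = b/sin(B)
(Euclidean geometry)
b = a·sin(B)/sin(A) = 8·sin(40°)/sin(60°)
b = 8·0.642788/0.866025 = 5.938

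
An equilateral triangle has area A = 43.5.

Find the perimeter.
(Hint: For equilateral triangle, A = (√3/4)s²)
A = (√3/4)s²  →  s² = 4A/√3 = 4·43.5/√3 = 100.459
s = 10.0229
Perimeter = 3s = 30.07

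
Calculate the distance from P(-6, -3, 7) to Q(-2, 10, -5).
d = √[(4)² + (13)² + (-12)²] = √329 = 18.14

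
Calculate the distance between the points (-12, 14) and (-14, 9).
Using the distance formula: d = sqrt((x₂-x₁)² + (y₂-y₁)²)
dx = (-14) - (-12) = -2
dy = 9 - 14 = -5
d = sqrt((-2)² + (-5)²) = sqrt(4 + 25) = sqrt(29) = 5.39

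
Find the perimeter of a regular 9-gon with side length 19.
Perimeter = number of sides * side length
Perimeter = 9 * 19
Perimeter = 171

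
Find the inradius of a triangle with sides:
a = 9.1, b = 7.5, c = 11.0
s = (a+b+c)/2 = (9.1+7.5+11.0)/2 = 13.8
Area = √(s(s-a)(s-b)(s-c)) = √(13.8·4.7·6.3·2.8) = 33.825
r = Area/s = 33.825/13.8 = 2.451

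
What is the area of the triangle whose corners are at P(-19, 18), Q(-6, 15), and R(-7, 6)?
Using the coordinate formula: Area = (1/2)|x₁(y₂-y₃) + x₂(y₃-y₁) + x₃(y₁-y₂)|
Area = (1/2)|(-19)(15-6) + (-6)(6-18) + (-7)(18-15)|
Area = (1/2)|(-19)*9 + (-6)*(-12) + (-7)*3|
Area = (1/2)|(-171) + 72 + (-21)|
Area = (1/2)*120 = 60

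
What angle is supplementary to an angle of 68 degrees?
Supplementary angles sum to 180 degrees.
Other angle = 180 - 68
Other angle = 112 degrees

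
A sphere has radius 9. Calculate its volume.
Volume = (4/3) * pi * r³
Volume = (4/3) * pi * 9³
Volume = (4/3) * pi * 729
Volume = 3053.63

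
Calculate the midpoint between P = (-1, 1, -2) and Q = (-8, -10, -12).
Midpoint = ((-1-8)/2, (1-10)/2, (-2-12)/2) = (-4.5, -4.5, -7)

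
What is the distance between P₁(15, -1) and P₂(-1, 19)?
Using the distance formula: d = sqrt((x₂-x₁)² + (y₂-y₁)²)
dx = (-1) - 15 = -16
dy = 19 - (-1) = 20
d = sqrt((-16)² + 20²) = sqrt(256 + 400) = sqrt(656) = 25.61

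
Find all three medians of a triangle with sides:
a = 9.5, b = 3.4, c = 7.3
Using m_x = ½√(2y² + 2z² - x²):
m_a = ½√(2·3.4² + 2·7.3² - 9.5²) = ½√39.45 = 3.14
m_b = ½√(2·9.5² + 2·7.3² - 3.4²) = ½√275.52 = 8.299
m_c = ½√(2·9.5² + 2·3.4² - 7.3²) = ½√150.33 = 6.13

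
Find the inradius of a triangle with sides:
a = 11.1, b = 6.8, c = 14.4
s = (a+b+c)/2 = (11.1+6.8+14.4)/2 = 16.15
Area = √(s(s-a)(s-b)(s-c)) = √(16.15·5.05·9.35·1.75) = 36.5306
r = Area/s = 36.5306/16.15 = 2.262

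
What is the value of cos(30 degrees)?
cos(30 degrees) = sqrt(3)/2
Decimal approximation: 0.866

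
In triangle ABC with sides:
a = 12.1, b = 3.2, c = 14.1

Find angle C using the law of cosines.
cos(C) = (a² + b² - c²)/(2ab)
cos(C) = (12.1² + 3.2² - 14.1²)/(2·12.1·3.2) = -42.16/77.44 = -0.544421
C = arccos(-0.544421) = 123°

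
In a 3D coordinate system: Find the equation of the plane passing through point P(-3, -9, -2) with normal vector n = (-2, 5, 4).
d = n·P = (-2)(-3) + (5)(-9) + (4)(-2) = -47
Plane: -2x + 5y + 4z = -47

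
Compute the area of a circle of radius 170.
Area = pi * r²
Area = pi * 170²
Area = pi * 28900
Area = 90792.03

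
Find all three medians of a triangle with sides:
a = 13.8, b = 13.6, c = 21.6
Using m_x = ½√(2y² + 2z² - x²):
m_a = ½√(2·13.6² + 2·21.6² - 13.8²) = ½√1112.6 = 16.68
m_b = ½√(2·13.8² + 2·21.6² - 13.6²) = ½√1129.04 = 16.8
m_c = ½√(2·13.8² + 2·13.6² - 21.6²) = ½√284.24 = 8.43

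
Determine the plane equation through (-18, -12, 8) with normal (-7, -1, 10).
d = n·P = (-7)(-18) + (-1)(-12) + (10)(8) = 218
Plane: -7x - y + 10z = 218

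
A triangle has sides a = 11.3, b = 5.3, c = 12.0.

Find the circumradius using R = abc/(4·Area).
s = (a+b+c)/2 = 14.3
Area = √(s(s-a)(s-b)(s-c)) = √(14.3·3·9·2.3) = 29.7998
R = abc/(4·Area) = (11.3·5.3·12.0)/(4·29.7998) = 718.68/119.1992 = 6.029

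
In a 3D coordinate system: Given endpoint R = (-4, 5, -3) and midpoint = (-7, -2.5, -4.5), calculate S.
S = (2×(-7) - (-4), 2×(-2.5) - 5, 2×(-4.5) - (-3)) = (-10, -10, -6)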